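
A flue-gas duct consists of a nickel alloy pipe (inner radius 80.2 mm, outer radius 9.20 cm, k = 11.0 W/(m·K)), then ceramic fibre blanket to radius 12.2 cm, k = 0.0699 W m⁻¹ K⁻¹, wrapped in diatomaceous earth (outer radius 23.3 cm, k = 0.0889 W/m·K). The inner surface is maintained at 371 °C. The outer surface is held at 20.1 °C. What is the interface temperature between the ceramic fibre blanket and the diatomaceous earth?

T = 246 °C

Series thermal resistances, inner to outer:
  R'_nickel alloy = ln(0.0920/0.0802)/(2πk) = 0.1373/(2π·11.0) = 0.001986 m·K/W
  R'_ceramic fibre blanket = ln(0.122/0.0920)/(2πk) = 0.2822/(2π·0.0699) = 0.6426 m·K/W
  R'_diatomaceous earth = ln(0.233/0.122)/(2πk) = 0.6470/(2π·0.0889) = 1.158 m·K/W
ΣR = 0.001986 + 0.6426 + 1.158 = 1.803 m·K/W
Q' = ΔT/ΣR = (371 °C − 20.1 °C)/1.803 = 194.6 W/m
From the inner boundary to the ceramic fibre blanket/diatomaceous earth interface, ΣR_partial = 0.6446 m·K/W.
T_interface = T_in − Q'·ΣR_partial = 371 °C − (194.6)(0.6446) = 246 °C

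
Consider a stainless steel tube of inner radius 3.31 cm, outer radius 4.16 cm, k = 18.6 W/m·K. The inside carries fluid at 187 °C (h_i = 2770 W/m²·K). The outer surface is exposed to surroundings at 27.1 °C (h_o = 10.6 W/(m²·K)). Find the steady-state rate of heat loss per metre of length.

Q' = 439 W/m

Resistance network (inner→outer):
  R'_conv,in = 1/(2πr h) = 1/(2π·0.0331·2770) = 0.001736 m·K/W
  R'_stainless steel = ln(0.0416/0.0331)/(2πk) = 0.2286/(2π·18.6) = 0.001956 m·K/W
  R'_conv,out = 1/(2πr h) = 1/(2π·0.0416·10.6) = 0.3609 m·K/W
ΣR = 0.001736 + 0.001956 + 0.3609 = 0.3646 m·K/W
Q' = ΔT/ΣR = (187 °C − 27.1 °C)/0.3646 = 439 W/m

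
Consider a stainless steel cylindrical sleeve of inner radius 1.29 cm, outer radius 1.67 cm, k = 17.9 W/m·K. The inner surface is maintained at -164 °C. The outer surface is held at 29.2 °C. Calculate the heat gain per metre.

Q' = 2πk·ΔT/ln(r₂/r₁) = 2π × 17.9 × 193.2 / ln(0.0167/0.0129) = 84200 W/m

Q' = 84.2 kW/m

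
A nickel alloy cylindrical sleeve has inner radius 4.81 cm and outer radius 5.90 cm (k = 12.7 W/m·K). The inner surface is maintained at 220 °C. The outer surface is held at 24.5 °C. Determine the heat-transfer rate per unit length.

Q' = 2πk·ΔT/ln(r₂/r₁) = 2π × 12.7 × 195.5 / ln(0.0590/0.0481) = 76400 W/m

Q' = 76.4 kW/m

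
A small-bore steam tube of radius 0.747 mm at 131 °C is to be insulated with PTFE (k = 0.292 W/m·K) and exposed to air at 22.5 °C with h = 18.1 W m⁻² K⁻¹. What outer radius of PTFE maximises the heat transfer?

For a cylinder, r_cr = k_ins/h = 0.292/18.1 = 0.0161 m = 1.61 cm

r_cr = 1.61 cm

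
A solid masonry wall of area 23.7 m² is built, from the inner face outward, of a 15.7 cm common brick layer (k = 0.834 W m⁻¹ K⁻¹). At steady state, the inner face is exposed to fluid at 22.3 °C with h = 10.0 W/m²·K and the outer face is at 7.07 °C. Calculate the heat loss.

Q = 1250 W

Resistance network (inner→outer):
  R_conv,in = 1/(hA) = 1/(10.0·23.7) = 0.004219 K/W
  R_common brick = L/(kA) = 0.157/(0.834·23.7) = 0.007943 K/W
ΣR = 0.004219 + 0.007943 = 0.01216 K/W
Q = ΔT/ΣR = (22.3 °C − 7.07 °C)/0.01216 = 1250 W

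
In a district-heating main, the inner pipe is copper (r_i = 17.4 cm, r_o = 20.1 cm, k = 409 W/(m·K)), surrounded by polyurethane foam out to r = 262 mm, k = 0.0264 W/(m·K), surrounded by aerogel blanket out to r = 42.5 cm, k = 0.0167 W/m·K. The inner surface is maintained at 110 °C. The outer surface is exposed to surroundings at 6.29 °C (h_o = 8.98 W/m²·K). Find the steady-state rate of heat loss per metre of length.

Q' = 16.6 W/m

Resistance network (inner→outer):
  R'_copper = ln(0.201/0.174)/(2πk) = 0.1442/(2π·409) = 5.613×10^-5 m·K/W
  R'_polyurethane foam = ln(0.262/0.201)/(2πk) = 0.2650/(2π·0.0264) = 1.598 m·K/W
  R'_aerogel blanket = ln(0.425/0.262)/(2πk) = 0.4837/(2π·0.0167) = 4.610 m·K/W
  R'_conv,out = 1/(2πr h) = 1/(2π·0.425·8.98) = 0.04170 m·K/W
ΣR = 5.613×10^-5 + 1.598 + 4.610 + 0.04170 = 6.250 m·K/W
Q' = ΔT/ΣR = (110 °C − 6.29 °C)/6.250 = 16.6 W/m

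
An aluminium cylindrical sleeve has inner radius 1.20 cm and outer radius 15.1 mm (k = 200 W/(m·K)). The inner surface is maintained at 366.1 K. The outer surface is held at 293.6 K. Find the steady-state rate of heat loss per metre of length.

Q' = 3.96×10^5 W/m

Q' = 2πk·ΔT/ln(r₂/r₁) = 2π × 200 × 72.5 / ln(0.0151/0.0120) = 3.96×10^5 W/m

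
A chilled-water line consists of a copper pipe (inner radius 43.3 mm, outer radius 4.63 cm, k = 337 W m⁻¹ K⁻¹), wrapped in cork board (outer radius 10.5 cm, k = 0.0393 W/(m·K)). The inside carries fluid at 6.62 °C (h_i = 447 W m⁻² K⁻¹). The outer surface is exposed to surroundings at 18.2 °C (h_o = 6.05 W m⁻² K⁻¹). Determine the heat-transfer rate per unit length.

Q' = 3.24 W/m

Series thermal resistances, inner to outer:
  R'_conv,in = 1/(2πr h) = 1/(2π·0.0433·447) = 0.008223 m·K/W
  R'_copper = ln(0.0463/0.0433)/(2πk) = 0.06699/(2π·337) = 3.164×10^-5 m·K/W
  R'_cork board = ln(0.105/0.0463)/(2πk) = 0.8188/(2π·0.0393) = 3.316 m·K/W
  R'_conv,out = 1/(2πr h) = 1/(2π·0.105·6.05) = 0.2505 m·K/W
ΣR = 0.008223 + 3.164×10^-5 + 3.316 + 0.2505 = 3.575 m·K/W
Q' = ΔT/ΣR = (6.62 °C − 18.2 °C)/3.575 = -3.24 W/m
(Negative Q' ⇒ heat flows inward; heat gain = 3.24 W/m.)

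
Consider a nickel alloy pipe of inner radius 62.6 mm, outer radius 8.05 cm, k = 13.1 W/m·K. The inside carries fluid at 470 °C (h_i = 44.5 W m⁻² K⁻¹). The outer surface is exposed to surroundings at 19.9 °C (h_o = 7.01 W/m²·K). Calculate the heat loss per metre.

Series thermal resistances, inner to outer:
  R'_conv,in = 1/(2πr h) = 1/(2π·0.0626·44.5) = 0.05713 m·K/W
  R'_nickel alloy = ln(0.0805/0.0626)/(2πk) = 0.2515/(2π·13.1) = 0.003055 m·K/W
  R'_conv,out = 1/(2πr h) = 1/(2π·0.0805·7.01) = 0.2820 m·K/W
ΣR = 0.05713 + 0.003055 + 0.2820 = 0.3422 m·K/W
Q' = ΔT/ΣR = (470 °C − 19.9 °C)/0.3422 = 1320 W/m

Q' = 1320 W/m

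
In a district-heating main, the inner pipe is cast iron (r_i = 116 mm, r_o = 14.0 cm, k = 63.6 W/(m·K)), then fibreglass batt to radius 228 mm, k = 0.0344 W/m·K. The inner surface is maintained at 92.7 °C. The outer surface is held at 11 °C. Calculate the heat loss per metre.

Series thermal resistances, inner to outer:
  R'_cast iron = ln(0.140/0.116)/(2πk) = 0.1881/(2π·63.6) = 4.706×10^-4 m·K/W
  R'_fibreglass batt = ln(0.228/0.140)/(2πk) = 0.4877/(2π·0.0344) = 2.256 m·K/W
ΣR = 4.706×10^-4 + 2.256 = 2.256 m·K/W
Q' = ΔT/ΣR = (92.7 °C − 11 °C)/2.256 = 36.2 W/m

Q' = 36.2 W/m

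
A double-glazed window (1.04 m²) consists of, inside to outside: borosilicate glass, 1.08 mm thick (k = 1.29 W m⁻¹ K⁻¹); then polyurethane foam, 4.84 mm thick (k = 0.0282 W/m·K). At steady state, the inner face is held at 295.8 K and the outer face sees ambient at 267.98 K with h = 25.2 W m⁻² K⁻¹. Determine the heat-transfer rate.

Q = 136 W

Resistance network (inner→outer):
  R_borosilicate glass = L/(kA) = 0.00108/(1.29·1.04) = 8.050×10^-4 K/W
  R_polyurethane foam = L/(kA) = 0.00484/(0.0282·1.04) = 0.1650 K/W
  R_conv,out = 1/(hA) = 1/(25.2·1.04) = 0.03816 K/W
ΣR = 8.050×10^-4 + 0.1650 + 0.03816 = 0.2040 K/W
Q = ΔT/ΣR = (295.8 K − 267.98 K)/0.2040 = 136 W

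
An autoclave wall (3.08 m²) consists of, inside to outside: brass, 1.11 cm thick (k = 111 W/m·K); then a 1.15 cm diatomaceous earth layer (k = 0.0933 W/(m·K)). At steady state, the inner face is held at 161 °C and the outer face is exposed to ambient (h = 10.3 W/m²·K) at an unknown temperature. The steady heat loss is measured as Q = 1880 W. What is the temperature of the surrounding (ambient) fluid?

Series resistances:
  R_brass = L/(kA) = 0.0111/(111·3.08) = 3.247×10^-5 K/W
  R_diatomaceous earth = L/(kA) = 0.0115/(0.0933·3.08) = 0.04002 K/W
  R_conv,out = 1/(hA) = 1/(10.3·3.08) = 0.03152 K/W
ΣR = 0.07157 K/W
ΔT = Q·ΣR = 1880 × 0.07157 = 134.6 K
Heat flows outward, so T_out = T_in − ΔT = 161 − 134.6 = 26.4 °C

T_out = 26.4 °C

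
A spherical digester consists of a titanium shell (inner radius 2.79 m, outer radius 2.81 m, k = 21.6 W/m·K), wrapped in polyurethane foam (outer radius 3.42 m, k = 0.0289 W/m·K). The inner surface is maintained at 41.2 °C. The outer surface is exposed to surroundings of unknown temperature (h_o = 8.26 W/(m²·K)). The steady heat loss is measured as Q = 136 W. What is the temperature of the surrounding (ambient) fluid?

Sum the resistances:
  R_titanium = (1/2.79 − 1/2.81)/(4πk) = 0.002551/(4π·21.6) = 9.398×10^-6 K/W
  R_polyurethane foam = (1/2.81 − 1/3.42)/(4πk) = 0.06347/(4π·0.0289) = 0.1748 K/W
  R_conv,out = 1/(4πr²h) = 1/(4π·3.42²·8.26) = 8.237×10^-4 K/W
ΣR = 0.1756 K/W
ΔT = Q·ΣR = 136 × 0.1756 = 23.88 K
Heat flows outward, so T_out = T_in − ΔT = 41.2 − 23.88 = 17.3 °C

T_out = 17.3 °C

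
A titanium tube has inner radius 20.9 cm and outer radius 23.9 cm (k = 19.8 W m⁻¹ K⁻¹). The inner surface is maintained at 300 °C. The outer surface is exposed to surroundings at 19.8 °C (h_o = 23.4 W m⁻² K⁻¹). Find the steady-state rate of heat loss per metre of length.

Q' = 9490 W/m

Series thermal resistances, inner to outer:
  R'_titanium = ln(0.239/0.209)/(2πk) = 0.1341/(2π·19.8) = 0.001078 m·K/W
  R'_conv,out = 1/(2πr h) = 1/(2π·0.239·23.4) = 0.02846 m·K/W
ΣR = 0.001078 + 0.02846 = 0.02954 m·K/W
Q' = ΔT/ΣR = (300 °C − 19.8 °C)/0.02954 = 9490 W/m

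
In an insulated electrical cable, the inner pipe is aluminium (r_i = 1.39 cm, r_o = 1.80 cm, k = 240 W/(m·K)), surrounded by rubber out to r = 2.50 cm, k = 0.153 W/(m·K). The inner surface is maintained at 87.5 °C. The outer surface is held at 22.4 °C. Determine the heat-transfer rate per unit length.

Resistance network (inner→outer):
  R'_aluminium = ln(0.0180/0.0139)/(2πk) = 0.2585/(2π·240) = 1.714×10^-4 m·K/W
  R'_rubber = ln(0.0250/0.0180)/(2πk) = 0.3285/(2π·0.153) = 0.3417 m·K/W
ΣR = 1.714×10^-4 + 0.3417 = 0.3419 m·K/W
Q' = ΔT/ΣR = (87.5 °C − 22.4 °C)/0.3419 = 190 W/m

Q' = 190 W/m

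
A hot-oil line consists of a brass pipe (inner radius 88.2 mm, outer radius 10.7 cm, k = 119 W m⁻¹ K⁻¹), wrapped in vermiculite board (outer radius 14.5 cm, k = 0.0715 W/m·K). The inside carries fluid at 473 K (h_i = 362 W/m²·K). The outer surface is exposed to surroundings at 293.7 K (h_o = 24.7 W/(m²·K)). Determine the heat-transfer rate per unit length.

Treat each layer as a resistance in series:
  R'_conv,in = 1/(2πr h) = 1/(2π·0.0882·362) = 0.004985 m·K/W
  R'_brass = ln(0.107/0.0882)/(2πk) = 0.1932/(2π·119) = 2.584×10^-4 m·K/W
  R'_vermiculite board = ln(0.145/0.107)/(2πk) = 0.3039/(2π·0.0715) = 0.6765 m·K/W
  R'_conv,out = 1/(2πr h) = 1/(2π·0.145·24.7) = 0.04444 m·K/W
ΣR = 0.004985 + 2.584×10^-4 + 0.6765 + 0.04444 = 0.7262 m·K/W
Q' = ΔT/ΣR = (473 K − 293.7 K)/0.7262 = 247 W/m

Q' = 247 W/m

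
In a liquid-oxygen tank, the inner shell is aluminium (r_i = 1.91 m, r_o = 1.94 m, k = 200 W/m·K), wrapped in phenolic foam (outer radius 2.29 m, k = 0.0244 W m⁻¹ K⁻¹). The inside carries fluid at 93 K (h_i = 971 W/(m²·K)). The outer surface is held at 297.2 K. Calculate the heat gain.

Treat each layer as a resistance in series:
  R_conv,in = 1/(4πr²h) = 1/(4π·1.91²·971) = 2.246×10^-5 K/W
  R_aluminium = (1/1.91 − 1/1.94)/(4πk) = 0.008096/(4π·200) = 3.221×10^-6 K/W
  R_phenolic foam = (1/1.94 − 1/2.29)/(4πk) = 0.07878/(4π·0.0244) = 0.2569 K/W
ΣR = 2.246×10^-5 + 3.221×10^-6 + 0.2569 = 0.2569 K/W
Q = ΔT/ΣR = (93 K − 297.2 K)/0.2569 = -795 W
(Negative Q ⇒ heat flows inward; heat gain = 795 W.)

Q = 795 W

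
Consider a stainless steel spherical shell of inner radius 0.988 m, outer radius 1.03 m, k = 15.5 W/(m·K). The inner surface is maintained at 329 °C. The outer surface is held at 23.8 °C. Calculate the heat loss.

Q = 4πk·ΔT/(1/r₁ − 1/r₂) = 4π × 15.5 × 305.2 / (1/0.988 − 1/1.03) = 1.44×10^6 W

Q = 1.44×10^6 W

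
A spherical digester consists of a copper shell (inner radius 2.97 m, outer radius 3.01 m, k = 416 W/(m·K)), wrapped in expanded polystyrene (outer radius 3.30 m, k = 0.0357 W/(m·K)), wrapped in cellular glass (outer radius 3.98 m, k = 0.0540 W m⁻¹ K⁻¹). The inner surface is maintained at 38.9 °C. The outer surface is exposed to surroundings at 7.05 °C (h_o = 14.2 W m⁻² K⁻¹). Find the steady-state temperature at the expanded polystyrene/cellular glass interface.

Treat each layer as a resistance in series:
  R_copper = (1/2.97 − 1/3.01)/(4πk) = 0.004474/(4π·416) = 8.559×10^-7 K/W
  R_expanded polystyrene = (1/3.01 − 1/3.30)/(4πk) = 0.02920/(4π·0.0357) = 0.06508 K/W
  R_cellular glass = (1/3.30 − 1/3.98)/(4πk) = 0.05177/(4π·0.0540) = 0.07630 K/W
  R_conv,out = 1/(4πr²h) = 1/(4π·3.98²·14.2) = 3.538×10^-4 K/W
ΣR = 8.559×10^-7 + 0.06508 + 0.07630 + 3.538×10^-4 = 0.1417 K/W
Q = ΔT/ΣR = (38.9 °C − 7.05 °C)/0.1417 = 224.8 W
From the inner boundary to the expanded polystyrene/cellular glass interface, ΣR_partial = 0.06508 K/W.
T_interface = T_in − Q·ΣR_partial = 38.9 °C − (224.8)(0.06508) = 24.3 °C

T = 24.3 °C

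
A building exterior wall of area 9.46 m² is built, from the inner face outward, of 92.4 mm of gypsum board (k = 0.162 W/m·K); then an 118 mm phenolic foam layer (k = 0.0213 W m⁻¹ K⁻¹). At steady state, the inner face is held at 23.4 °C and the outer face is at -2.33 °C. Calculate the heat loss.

Q = 39.8 W

Series thermal resistances, inner to outer:
  R_gypsum board = L/(kA) = 0.0924/(0.162·9.46) = 0.06029 K/W
  R_phenolic foam = L/(kA) = 0.118/(0.0213·9.46) = 0.5856 K/W
ΣR = 0.06029 + 0.5856 = 0.6459 K/W
Q = ΔT/ΣR = (23.4 °C − -2.33 °C)/0.6459 = 39.8 W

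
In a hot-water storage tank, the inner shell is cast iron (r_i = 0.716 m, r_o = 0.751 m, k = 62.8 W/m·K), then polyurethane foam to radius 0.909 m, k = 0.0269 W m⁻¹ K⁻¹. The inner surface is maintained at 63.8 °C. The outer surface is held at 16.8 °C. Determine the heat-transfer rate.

Resistance network (inner→outer):
  R_cast iron = (1/0.716 − 1/0.751)/(4πk) = 0.06509/(4π·62.8) = 8.248×10^-5 K/W
  R_polyurethane foam = (1/0.751 − 1/0.909)/(4πk) = 0.2314/(4π·0.0269) = 0.6847 K/W
ΣR = 8.248×10^-5 + 0.6847 = 0.6848 K/W
Q = ΔT/ΣR = (63.8 °C − 16.8 °C)/0.6848 = 68.6 W

Q = 68.6 W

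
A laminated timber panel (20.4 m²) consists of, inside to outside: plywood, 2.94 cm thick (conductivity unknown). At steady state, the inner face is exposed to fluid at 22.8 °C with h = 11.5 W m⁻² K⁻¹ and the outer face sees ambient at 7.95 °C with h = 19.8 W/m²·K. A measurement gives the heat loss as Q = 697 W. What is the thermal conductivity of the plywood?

k = 0.0989 W/m·K

ΣR = ΔT/Q = |22.8 − 7.95|/697 = 0.02131 K/W
Known resistances:
  R_conv,in = 1/(hA) = 1/(11.5·20.4) = 0.004263 K/W
  R_conv,out = 1/(hA) = 1/(19.8·20.4) = 0.002476 K/W
R_plywood = ΣR − ΣR_known = 0.02131 − 0.006739 = 0.01457 K/W
L/(kA) = 0.01457 ⇒ k = 0.0294/(0.01457·20.4) = 0.0989 W/m·K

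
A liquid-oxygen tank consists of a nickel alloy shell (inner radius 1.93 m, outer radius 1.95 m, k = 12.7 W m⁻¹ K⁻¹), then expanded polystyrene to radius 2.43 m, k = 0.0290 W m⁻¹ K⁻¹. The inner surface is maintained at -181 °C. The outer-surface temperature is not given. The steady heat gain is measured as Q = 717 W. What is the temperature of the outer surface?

T_out = 18.3 °C

Sum the resistances:
  R_nickel alloy = (1/1.93 − 1/1.95)/(4πk) = 0.005314/(4π·12.7) = 3.330×10^-5 K/W
  R_expanded polystyrene = (1/1.95 − 1/2.43)/(4πk) = 0.1013/(4π·0.0290) = 0.2780 K/W
ΣR = 0.2780 K/W
ΔT = Q·ΣR = 717 × 0.2780 = 199.3 K
Heat flows inward, so T_out = T_in + ΔT = -181 + 199.3 = 18.3 °C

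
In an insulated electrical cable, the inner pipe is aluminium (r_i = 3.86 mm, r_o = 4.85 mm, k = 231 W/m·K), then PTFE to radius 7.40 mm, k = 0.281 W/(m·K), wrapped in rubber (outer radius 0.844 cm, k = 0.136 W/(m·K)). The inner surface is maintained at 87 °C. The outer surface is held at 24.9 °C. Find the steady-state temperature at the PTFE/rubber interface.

Resistance network (inner→outer):
  R'_aluminium = ln(0.00485/0.00386)/(2πk) = 0.2283/(2π·231) = 1.573×10^-4 m·K/W
  R'_PTFE = ln(0.00740/0.00485)/(2πk) = 0.4225/(2π·0.281) = 0.2393 m·K/W
  R'_rubber = ln(0.00844/0.00740)/(2πk) = 0.1315/(2π·0.136) = 0.1539 m·K/W
ΣR = 1.573×10^-4 + 0.2393 + 0.1539 = 0.3934 m·K/W
Q' = ΔT/ΣR = (87 °C − 24.9 °C)/0.3934 = 157.9 W/m
From the inner boundary to the PTFE/rubber interface, ΣR_partial = 0.2395 m·K/W.
T_interface = T_in − Q'·ΣR_partial = 87 °C − (157.9)(0.2395) = 49.2 °C

T = 49.2 °C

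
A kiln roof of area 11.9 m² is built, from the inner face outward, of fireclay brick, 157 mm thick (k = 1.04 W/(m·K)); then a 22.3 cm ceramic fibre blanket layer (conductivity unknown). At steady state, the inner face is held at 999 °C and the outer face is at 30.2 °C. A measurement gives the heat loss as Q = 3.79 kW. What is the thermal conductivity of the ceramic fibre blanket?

k = 0.0771 W/m·K

ΣR = ΔT/Q = |999 − 30.2|/3790 = 0.2556 K/W
Known resistances:
  R_fireclay brick = L/(kA) = 0.157/(1.04·11.9) = 0.01269 K/W
R_ceramic fibre blanket = ΣR − ΣR_known = 0.2556 − 0.01269 = 0.2429 K/W
L/(kA) = 0.2429 ⇒ k = 0.223/(0.2429·11.9) = 0.0771 W/m·K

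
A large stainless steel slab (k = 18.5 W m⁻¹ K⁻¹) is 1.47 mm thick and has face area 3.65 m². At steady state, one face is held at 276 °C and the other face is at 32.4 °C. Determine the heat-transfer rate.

Q = kA·ΔT/L = 18.5 × 3.65 × |276 °C − 32.4 °C| / 0.00147 = 1.12×10^7 W

Q = 11200 kW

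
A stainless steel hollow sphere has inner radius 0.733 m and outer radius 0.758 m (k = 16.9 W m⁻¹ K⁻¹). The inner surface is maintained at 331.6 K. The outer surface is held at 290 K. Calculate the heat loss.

Q = 4πk·ΔT/(1/r₁ − 1/r₂) = 4π × 16.9 × 41.6 / (1/0.733 − 1/0.758) = 1.96×10^5 W

Q = 1.96×10^5 W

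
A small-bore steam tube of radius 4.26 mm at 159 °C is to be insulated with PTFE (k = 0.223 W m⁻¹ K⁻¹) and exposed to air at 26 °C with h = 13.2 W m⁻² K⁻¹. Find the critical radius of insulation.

For a cylinder, r_cr = k_ins/h = 0.223/13.2 = 0.0169 m = 1.69 cm

r_cr = 1.69 cm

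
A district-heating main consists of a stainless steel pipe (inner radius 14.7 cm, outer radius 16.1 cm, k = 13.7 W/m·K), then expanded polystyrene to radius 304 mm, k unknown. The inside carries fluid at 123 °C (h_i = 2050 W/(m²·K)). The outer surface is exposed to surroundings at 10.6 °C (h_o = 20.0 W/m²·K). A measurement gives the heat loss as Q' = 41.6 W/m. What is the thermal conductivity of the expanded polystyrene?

ΣR = ΔT/Q' = |123 − 10.6|/41.6 = 2.702 m·K/W
Known resistances:
  R'_conv,in = 1/(2πr h) = 1/(2π·0.147·2050) = 5.281×10^-4 m·K/W
  R'_stainless steel = ln(0.161/0.147)/(2πk) = 0.09097/(2π·13.7) = 0.001057 m·K/W
  R'_conv,out = 1/(2πr h) = 1/(2π·0.304·20.0) = 0.02618 m·K/W
R_expanded polystyrene = ΣR − ΣR_known = 2.702 − 0.02777 = 2.674 m·K/W
ln(r₂/r₁)/(2πk) = 2.674 ⇒ k = 0.6356/(2π·2.674) = 0.0378 W/m·K

k = 0.0378 W/m·K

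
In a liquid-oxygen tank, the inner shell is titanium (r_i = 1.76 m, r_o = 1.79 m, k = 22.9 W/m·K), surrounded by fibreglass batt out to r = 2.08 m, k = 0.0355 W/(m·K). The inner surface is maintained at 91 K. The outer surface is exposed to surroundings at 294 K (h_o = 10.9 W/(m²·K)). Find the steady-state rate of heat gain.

Q = 1150 W

Treat each layer as a resistance in series:
  R_titanium = (1/1.76 − 1/1.79)/(4πk) = 0.009523/(4π·22.9) = 3.309×10^-5 K/W
  R_fibreglass batt = (1/1.79 − 1/2.08)/(4πk) = 0.07789/(4π·0.0355) = 0.1746 K/W
  R_conv,out = 1/(4πr²h) = 1/(4π·2.08²·10.9) = 0.001687 K/W
ΣR = 3.309×10^-5 + 0.1746 + 0.001687 = 0.1763 K/W
Q = ΔT/ΣR = (91 K − 294 K)/0.1763 = -1150 W
(Negative Q ⇒ heat flows inward; heat gain = 1150 W.)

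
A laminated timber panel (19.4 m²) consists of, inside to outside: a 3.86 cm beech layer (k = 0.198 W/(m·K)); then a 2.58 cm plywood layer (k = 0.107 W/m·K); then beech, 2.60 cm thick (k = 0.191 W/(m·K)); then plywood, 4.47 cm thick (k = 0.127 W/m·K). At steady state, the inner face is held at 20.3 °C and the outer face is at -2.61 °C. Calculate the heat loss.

Q = 481 W

Series thermal resistances, inner to outer:
  R_beech = L/(kA) = 0.0386/(0.198·19.4) = 0.01005 K/W
  R_plywood = L/(kA) = 0.0258/(0.107·19.4) = 0.01243 K/W
  R_beech = L/(kA) = 0.0260/(0.191·19.4) = 0.007017 K/W
  R_plywood = L/(kA) = 0.0447/(0.127·19.4) = 0.01814 K/W
ΣR = 0.01005 + 0.01243 + 0.007017 + 0.01814 = 0.04764 K/W
Q = ΔT/ΣR = (20.3 °C − -2.61 °C)/0.04764 = 481 W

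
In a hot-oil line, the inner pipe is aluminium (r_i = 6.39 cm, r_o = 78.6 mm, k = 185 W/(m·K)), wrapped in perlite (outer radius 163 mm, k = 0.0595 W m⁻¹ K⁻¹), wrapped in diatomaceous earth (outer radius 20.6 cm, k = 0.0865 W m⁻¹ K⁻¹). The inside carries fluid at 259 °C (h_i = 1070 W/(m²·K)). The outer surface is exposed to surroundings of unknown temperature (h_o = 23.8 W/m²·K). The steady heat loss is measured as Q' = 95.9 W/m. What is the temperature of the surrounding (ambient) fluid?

T_out = 27.2 °C

Sum the resistances:
  R'_conv,in = 1/(2πr h) = 1/(2π·0.0639·1070) = 0.002328 m·K/W
  R'_aluminium = ln(0.0786/0.0639)/(2πk) = 0.2071/(2π·185) = 1.781×10^-4 m·K/W
  R'_perlite = ln(0.163/0.0786)/(2πk) = 0.7294/(2π·0.0595) = 1.951 m·K/W
  R'_diatomaceous earth = ln(0.206/0.163)/(2πk) = 0.2341/(2π·0.0865) = 0.4308 m·K/W
  R'_conv,out = 1/(2πr h) = 1/(2π·0.206·23.8) = 0.03246 m·K/W
ΣR = 2.417 m·K/W
ΔT = Q'·ΣR = 95.9 × 2.417 = 231.8 K
Heat flows outward, so T_out = T_in − ΔT = 259 − 231.8 = 27.2 °C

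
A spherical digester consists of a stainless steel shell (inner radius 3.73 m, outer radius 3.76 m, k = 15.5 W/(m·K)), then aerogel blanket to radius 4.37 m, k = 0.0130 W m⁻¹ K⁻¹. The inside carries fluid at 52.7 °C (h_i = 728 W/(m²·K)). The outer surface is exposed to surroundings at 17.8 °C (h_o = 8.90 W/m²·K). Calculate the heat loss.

Q = 153 W

Resistance network (inner→outer):
  R_conv,in = 1/(4πr²h) = 1/(4π·3.73²·728) = 7.857×10^-6 K/W
  R_stainless steel = (1/3.73 − 1/3.76)/(4πk) = 0.002139/(4π·15.5) = 1.098×10^-5 K/W
  R_aerogel blanket = (1/3.76 − 1/4.37)/(4πk) = 0.03712/(4π·0.0130) = 0.2273 K/W
  R_conv,out = 1/(4πr²h) = 1/(4π·4.37²·8.90) = 4.682×10^-4 K/W
ΣR = 7.857×10^-6 + 1.098×10^-5 + 0.2273 + 4.682×10^-4 = 0.2278 K/W
Q = ΔT/ΣR = (52.7 °C − 17.8 °C)/0.2278 = 153 W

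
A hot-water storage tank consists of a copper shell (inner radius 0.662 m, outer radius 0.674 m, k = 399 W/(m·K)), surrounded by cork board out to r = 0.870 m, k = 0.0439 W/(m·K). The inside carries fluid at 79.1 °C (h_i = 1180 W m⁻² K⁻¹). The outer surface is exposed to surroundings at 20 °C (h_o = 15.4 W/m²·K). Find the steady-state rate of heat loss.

Q = 96.4 W

Resistance network (inner→outer):
  R_conv,in = 1/(4πr²h) = 1/(4π·0.662²·1180) = 1.539×10^-4 K/W
  R_copper = (1/0.662 − 1/0.674)/(4πk) = 0.02689/(4π·399) = 5.364×10^-6 K/W
  R_cork board = (1/0.674 − 1/0.870)/(4πk) = 0.3343/(4π·0.0439) = 0.6059 K/W
  R_conv,out = 1/(4πr²h) = 1/(4π·0.870²·15.4) = 0.006827 K/W
ΣR = 1.539×10^-4 + 5.364×10^-6 + 0.6059 + 0.006827 = 0.6129 K/W
Q = ΔT/ΣR = (79.1 °C − 20 °C)/0.6129 = 96.4 W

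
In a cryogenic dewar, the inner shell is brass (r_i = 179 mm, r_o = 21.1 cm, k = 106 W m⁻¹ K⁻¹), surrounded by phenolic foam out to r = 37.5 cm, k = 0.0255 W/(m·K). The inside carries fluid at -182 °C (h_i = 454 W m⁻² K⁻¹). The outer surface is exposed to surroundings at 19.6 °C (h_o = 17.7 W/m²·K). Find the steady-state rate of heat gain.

Treat each layer as a resistance in series:
  R_conv,in = 1/(4πr²h) = 1/(4π·0.179²·454) = 0.005471 K/W
  R_brass = (1/0.179 − 1/0.211)/(4πk) = 0.8473/(4π·106) = 6.361×10^-4 K/W
  R_phenolic foam = (1/0.211 − 1/0.375)/(4πk) = 2.073/(4π·0.0255) = 6.468 K/W
  R_conv,out = 1/(4πr²h) = 1/(4π·0.375²·17.7) = 0.03197 K/W
ΣR = 0.005471 + 6.361×10^-4 + 6.468 + 0.03197 = 6.506 K/W
Q = ΔT/ΣR = (-182 °C − 19.6 °C)/6.506 = -31.0 W
(Negative Q ⇒ heat flows inward; heat gain = 31.0 W.)

Q = 31.0 W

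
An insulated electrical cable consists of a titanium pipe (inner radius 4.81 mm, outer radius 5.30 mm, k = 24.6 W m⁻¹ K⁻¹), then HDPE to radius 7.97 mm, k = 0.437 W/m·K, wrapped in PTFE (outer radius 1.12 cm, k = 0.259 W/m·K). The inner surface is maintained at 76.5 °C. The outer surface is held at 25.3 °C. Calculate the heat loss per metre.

Q' = 143 W/m

Treat each layer as a resistance in series:
  R'_titanium = ln(0.00530/0.00481)/(2πk) = 0.09701/(2π·24.6) = 6.276×10^-4 m·K/W
  R'_HDPE = ln(0.00797/0.00530)/(2πk) = 0.4080/(2π·0.437) = 0.1486 m·K/W
  R'_PTFE = ln(0.0112/0.00797)/(2πk) = 0.3402/(2π·0.259) = 0.2091 m·K/W
ΣR = 6.276×10^-4 + 0.1486 + 0.2091 = 0.3583 m·K/W
Q' = ΔT/ΣR = (76.5 °C − 25.3 °C)/0.3583 = 143 W/m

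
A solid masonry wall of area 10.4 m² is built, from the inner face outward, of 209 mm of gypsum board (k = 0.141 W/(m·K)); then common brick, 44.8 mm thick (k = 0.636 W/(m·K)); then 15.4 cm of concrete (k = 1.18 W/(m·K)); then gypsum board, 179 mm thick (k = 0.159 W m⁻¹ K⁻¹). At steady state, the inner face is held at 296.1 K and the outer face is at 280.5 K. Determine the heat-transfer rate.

Treat each layer as a resistance in series:
  R_gypsum board = L/(kA) = 0.209/(0.141·10.4) = 0.1425 K/W
  R_common brick = L/(kA) = 0.0448/(0.636·10.4) = 0.006773 K/W
  R_concrete = L/(kA) = 0.154/(1.18·10.4) = 0.01255 K/W
  R_gypsum board = L/(kA) = 0.179/(0.159·10.4) = 0.1082 K/W
ΣR = 0.1425 + 0.006773 + 0.01255 + 0.1082 = 0.2700 K/W
Q = ΔT/ΣR = (296.1 K − 280.5 K)/0.2700 = 57.8 W

Q = 57.8 W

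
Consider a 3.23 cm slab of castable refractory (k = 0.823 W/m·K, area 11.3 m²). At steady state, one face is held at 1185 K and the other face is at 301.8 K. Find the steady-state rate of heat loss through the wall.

Q = kA·ΔT/L = 0.823 × 11.3 × |1185 K − 301.8 K| / 0.0323 = 2.54×10^5 W

Q = 2.54×10^5 W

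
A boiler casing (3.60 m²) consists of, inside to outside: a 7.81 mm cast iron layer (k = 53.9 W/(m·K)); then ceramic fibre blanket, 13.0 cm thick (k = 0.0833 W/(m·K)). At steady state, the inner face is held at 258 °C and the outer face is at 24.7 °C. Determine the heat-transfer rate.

Treat each layer as a resistance in series:
  R_cast iron = L/(kA) = 0.00781/(53.9·3.60) = 4.025×10^-5 K/W
  R_ceramic fibre blanket = L/(kA) = 0.130/(0.0833·3.60) = 0.4335 K/W
ΣR = 4.025×10^-5 + 0.4335 = 0.4335 K/W
Q = ΔT/ΣR = (258 °C − 24.7 °C)/0.4335 = 538 W

Q = 538 W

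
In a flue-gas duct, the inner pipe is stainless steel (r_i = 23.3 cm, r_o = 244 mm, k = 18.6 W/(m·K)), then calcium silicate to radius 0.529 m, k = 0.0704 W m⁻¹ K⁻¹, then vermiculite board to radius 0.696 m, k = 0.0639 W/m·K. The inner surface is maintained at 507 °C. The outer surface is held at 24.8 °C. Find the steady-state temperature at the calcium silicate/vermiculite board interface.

T = 160 °C

Resistance network (inner→outer):
  R'_stainless steel = ln(0.244/0.233)/(2πk) = 0.04613/(2π·18.6) = 3.947×10^-4 m·K/W
  R'_calcium silicate = ln(0.529/0.244)/(2πk) = 0.7738/(2π·0.0704) = 1.749 m·K/W
  R'_vermiculite board = ln(0.696/0.529)/(2πk) = 0.2744/(2π·0.0639) = 0.6833 m·K/W
ΣR = 3.947×10^-4 + 1.749 + 0.6833 = 2.433 m·K/W
Q' = ΔT/ΣR = (507 °C − 24.8 °C)/2.433 = 198.2 W/m
From the inner boundary to the calcium silicate/vermiculite board interface, ΣR_partial = 1.749 m·K/W.
T_interface = T_in − Q'·ΣR_partial = 507 °C − (198.2)(1.749) = 160 °C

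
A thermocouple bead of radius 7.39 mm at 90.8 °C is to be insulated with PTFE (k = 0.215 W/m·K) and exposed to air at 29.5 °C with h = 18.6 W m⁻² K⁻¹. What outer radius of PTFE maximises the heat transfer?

For a sphere, r_cr = 2k_ins/h = 2·0.215/18.6 = 0.0231 m = 2.31 cm

r_cr = 2.31 cm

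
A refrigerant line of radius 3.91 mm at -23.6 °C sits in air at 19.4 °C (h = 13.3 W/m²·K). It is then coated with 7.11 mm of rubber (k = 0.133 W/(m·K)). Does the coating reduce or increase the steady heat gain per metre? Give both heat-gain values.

increases: 14.1 → 18.5 W/m

Critical radius for a cylinder: r_cr = k/h = 0.0100 m = 1.00 cm.
Outer radius after coating: r₂ = 0.00391 + 0.00711 = 0.01102 m.
r₁ < r_cr < r₂: heat gain rises to a maximum at r_cr then falls. Whether the coating helps depends on whether Q(r₂) has dropped back below Q(r₁).
Bare: R = 1/(2πr₁h) = 3.060 m·K/W; Q = 43/3.060 = 14.1 W/m.
Coated: R = R_cond + R_conv = 2.326 m·K/W; Q = 43/2.326 = 18.5 W/m.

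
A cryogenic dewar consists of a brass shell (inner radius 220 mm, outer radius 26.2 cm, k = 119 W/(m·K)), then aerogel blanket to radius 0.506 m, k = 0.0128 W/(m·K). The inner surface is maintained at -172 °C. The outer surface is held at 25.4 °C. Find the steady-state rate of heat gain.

Treat each layer as a resistance in series:
  R_brass = (1/0.220 − 1/0.262)/(4πk) = 0.7287/(4π·119) = 4.873×10^-4 K/W
  R_aerogel blanket = (1/0.262 − 1/0.506)/(4πk) = 1.841/(4π·0.0128) = 11.44 K/W
ΣR = 4.873×10^-4 + 11.44 = 11.44 K/W
Q = ΔT/ΣR = (-172 °C − 25.4 °C)/11.44 = -17.3 W
(Negative Q ⇒ heat flows inward; heat gain = 17.3 W.)

Q = 17.3 W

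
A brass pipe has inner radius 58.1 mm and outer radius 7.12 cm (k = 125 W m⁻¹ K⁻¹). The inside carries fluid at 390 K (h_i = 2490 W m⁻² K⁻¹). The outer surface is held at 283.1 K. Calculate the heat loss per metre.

Resistance network (inner→outer):
  R'_conv,in = 1/(2πr h) = 1/(2π·0.0581·2490) = 0.001100 m·K/W
  R'_brass = ln(0.0712/0.0581)/(2πk) = 0.2033/(2π·125) = 2.589×10^-4 m·K/W
ΣR = 0.001100 + 2.589×10^-4 = 0.001359 m·K/W
Q' = ΔT/ΣR = (390 K − 283.1 K)/0.001359 = 78700 W/m

Q' = 78.7 kW/m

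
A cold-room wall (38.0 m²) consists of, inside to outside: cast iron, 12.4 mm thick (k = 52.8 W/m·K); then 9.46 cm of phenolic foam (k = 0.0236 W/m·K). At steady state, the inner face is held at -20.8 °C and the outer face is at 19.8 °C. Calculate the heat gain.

Series thermal resistances, inner to outer:
  R_cast iron = L/(kA) = 0.0124/(52.8·38.0) = 6.180×10^-6 K/W
  R_phenolic foam = L/(kA) = 0.0946/(0.0236·38.0) = 0.1055 K/W
ΣR = 6.180×10^-6 + 0.1055 = 0.1055 K/W
Q = ΔT/ΣR = (-20.8 °C − 19.8 °C)/0.1055 = -385 W
(Negative Q ⇒ heat flows inward; heat gain = 385 W.)

Q = 385 W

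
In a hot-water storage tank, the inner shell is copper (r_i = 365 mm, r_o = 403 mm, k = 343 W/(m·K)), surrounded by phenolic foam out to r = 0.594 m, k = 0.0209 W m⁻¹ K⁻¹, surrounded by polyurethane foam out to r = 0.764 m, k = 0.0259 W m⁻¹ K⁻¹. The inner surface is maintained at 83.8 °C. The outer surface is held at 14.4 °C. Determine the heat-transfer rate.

Q = 16.6 W

Series thermal resistances, inner to outer:
  R_copper = (1/0.365 − 1/0.403)/(4πk) = 0.2583/(4π·343) = 5.994×10^-5 K/W
  R_phenolic foam = (1/0.403 − 1/0.594)/(4πk) = 0.7979/(4π·0.0209) = 3.038 K/W
  R_polyurethane foam = (1/0.594 − 1/0.764)/(4πk) = 0.3746/(4π·0.0259) = 1.151 K/W
ΣR = 5.994×10^-5 + 3.038 + 1.151 = 4.189 K/W
Q = ΔT/ΣR = (83.8 °C − 14.4 °C)/4.189 = 16.6 W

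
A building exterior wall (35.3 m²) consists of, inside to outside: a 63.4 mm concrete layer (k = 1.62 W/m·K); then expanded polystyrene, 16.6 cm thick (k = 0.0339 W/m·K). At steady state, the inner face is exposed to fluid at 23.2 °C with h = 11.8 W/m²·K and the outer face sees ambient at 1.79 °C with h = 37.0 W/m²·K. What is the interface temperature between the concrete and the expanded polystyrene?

Treat each layer as a resistance in series:
  R_conv,in = 1/(hA) = 1/(11.8·35.3) = 0.002401 K/W
  R_concrete = L/(kA) = 0.0634/(1.62·35.3) = 0.001109 K/W
  R_expanded polystyrene = L/(kA) = 0.166/(0.0339·35.3) = 0.1387 K/W
  R_conv,out = 1/(hA) = 1/(37.0·35.3) = 7.656×10^-4 K/W
ΣR = 0.002401 + 0.001109 + 0.1387 + 7.656×10^-4 = 0.1430 K/W
Q = ΔT/ΣR = (23.2 °C − 1.79 °C)/0.1430 = 149.7 W
From the inner boundary to the concrete/expanded polystyrene interface, ΣR_partial = 0.003510 K/W.
T_interface = T_in − Q·ΣR_partial = 23.2 °C − (149.7)(0.003510) = 22.7 °C

T = 22.7 °C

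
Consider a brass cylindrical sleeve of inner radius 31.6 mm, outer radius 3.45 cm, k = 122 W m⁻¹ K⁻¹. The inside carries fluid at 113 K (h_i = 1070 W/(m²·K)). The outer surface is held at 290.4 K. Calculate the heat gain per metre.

Treat each layer as a resistance in series:
  R'_conv,in = 1/(2πr h) = 1/(2π·0.0316·1070) = 0.004707 m·K/W
  R'_brass = ln(0.0345/0.0316)/(2πk) = 0.08780/(2π·122) = 1.145×10^-4 m·K/W
ΣR = 0.004707 + 1.145×10^-4 = 0.004822 m·K/W
Q' = ΔT/ΣR = (113 K − 290.4 K)/0.004822 = -36800 W/m
(Negative Q' ⇒ heat flows inward; heat gain = 36800 W/m.)

Q' = 36.8 kW/m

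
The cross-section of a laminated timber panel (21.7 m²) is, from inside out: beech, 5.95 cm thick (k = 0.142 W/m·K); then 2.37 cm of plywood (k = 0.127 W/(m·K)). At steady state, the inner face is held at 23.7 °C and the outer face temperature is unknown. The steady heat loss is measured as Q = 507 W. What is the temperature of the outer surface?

T_out = 9.55 °C

Series resistances:
  R_beech = L/(kA) = 0.0595/(0.142·21.7) = 0.01931 K/W
  R_plywood = L/(kA) = 0.0237/(0.127·21.7) = 0.008600 K/W
ΣR = 0.02791 K/W
ΔT = Q·ΣR = 507 × 0.02791 = 14.15 K
Heat flows outward, so T_out = T_in − ΔT = 23.7 − 14.15 = 9.55 °C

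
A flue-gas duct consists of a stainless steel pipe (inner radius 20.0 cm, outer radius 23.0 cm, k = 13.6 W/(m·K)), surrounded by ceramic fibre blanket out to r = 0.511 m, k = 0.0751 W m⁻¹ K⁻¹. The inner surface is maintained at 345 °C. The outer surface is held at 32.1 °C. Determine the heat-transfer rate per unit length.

Series thermal resistances, inner to outer:
  R'_stainless steel = ln(0.230/0.200)/(2πk) = 0.1398/(2π·13.6) = 0.001636 m·K/W
  R'_ceramic fibre blanket = ln(0.511/0.230)/(2πk) = 0.7983/(2π·0.0751) = 1.692 m·K/W
ΣR = 0.001636 + 1.692 = 1.694 m·K/W
Q' = ΔT/ΣR = (345 °C − 32.1 °C)/1.694 = 185 W/m

Q' = 185 W/m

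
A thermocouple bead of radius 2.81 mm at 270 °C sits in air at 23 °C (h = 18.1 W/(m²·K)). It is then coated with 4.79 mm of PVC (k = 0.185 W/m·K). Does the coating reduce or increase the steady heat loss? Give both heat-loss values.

Critical radius for a sphere: r_cr = 2k/h = 0.0204 m = 2.04 cm.
Outer radius after coating: r₂ = 0.00281 + 0.00479 = 0.00760 m.
Since r₁ < r_cr and r₂ ≤ r_cr, the coating moves toward the maximum at r_cr — heat loss rises.
Bare: R = 1/(4πr₁²h) = 556.8 K/W; Q = 247/556.8 = 0.444 W.
Coated: R = R_cond + R_conv = 172.6 K/W; Q = 247/172.6 = 1.43 W.

increases: 0.444 → 1.43 W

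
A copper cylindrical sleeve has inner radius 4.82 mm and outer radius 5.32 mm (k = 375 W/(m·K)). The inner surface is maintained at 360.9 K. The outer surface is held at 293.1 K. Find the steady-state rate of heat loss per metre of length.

Q' = 1.62×10^6 W/m

Q' = 2πk·ΔT/ln(r₂/r₁) = 2π × 375 × 67.8 / ln(0.00532/0.00482) = 1.62×10^6 W/m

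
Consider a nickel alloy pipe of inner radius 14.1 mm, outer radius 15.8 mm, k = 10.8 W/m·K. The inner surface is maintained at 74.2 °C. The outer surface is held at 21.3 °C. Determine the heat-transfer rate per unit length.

Q' = 31.5 kW/m

Q' = 2πk·ΔT/ln(r₂/r₁) = 2π × 10.8 × 52.9 / ln(0.0158/0.0141) = 31500 W/m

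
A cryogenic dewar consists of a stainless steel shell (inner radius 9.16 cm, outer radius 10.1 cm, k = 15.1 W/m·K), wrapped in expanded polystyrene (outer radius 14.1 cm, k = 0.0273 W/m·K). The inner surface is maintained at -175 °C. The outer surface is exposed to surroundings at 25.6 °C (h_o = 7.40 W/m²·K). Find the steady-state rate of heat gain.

Treat each layer as a resistance in series:
  R_stainless steel = (1/0.0916 − 1/0.101)/(4πk) = 1.016/(4π·15.1) = 0.005355 K/W
  R_expanded polystyrene = (1/0.101 − 1/0.141)/(4πk) = 2.809/(4π·0.0273) = 8.187 K/W
  R_conv,out = 1/(4πr²h) = 1/(4π·0.141²·7.40) = 0.5409 K/W
ΣR = 0.005355 + 8.187 + 0.5409 = 8.733 K/W
Q = ΔT/ΣR = (-175 °C − 25.6 °C)/8.733 = -23.0 W
(Negative Q ⇒ heat flows inward; heat gain = 23.0 W.)

Q = 23.0 W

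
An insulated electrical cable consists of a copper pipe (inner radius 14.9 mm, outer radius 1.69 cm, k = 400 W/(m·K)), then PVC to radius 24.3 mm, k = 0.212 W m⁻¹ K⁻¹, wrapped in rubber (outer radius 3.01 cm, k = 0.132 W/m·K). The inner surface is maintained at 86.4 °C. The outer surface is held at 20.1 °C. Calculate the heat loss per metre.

Q' = 125 W/m

Resistance network (inner→outer):
  R'_copper = ln(0.0169/0.0149)/(2πk) = 0.1260/(2π·400) = 5.011×10^-5 m·K/W
  R'_PVC = ln(0.0243/0.0169)/(2πk) = 0.3632/(2π·0.212) = 0.2726 m·K/W
  R'_rubber = ln(0.0301/0.0243)/(2πk) = 0.2140/(2π·0.132) = 0.2581 m·K/W
ΣR = 5.011×10^-5 + 0.2726 + 0.2581 = 0.5308 m·K/W
Q' = ΔT/ΣR = (86.4 °C − 20.1 °C)/0.5308 = 125 W/m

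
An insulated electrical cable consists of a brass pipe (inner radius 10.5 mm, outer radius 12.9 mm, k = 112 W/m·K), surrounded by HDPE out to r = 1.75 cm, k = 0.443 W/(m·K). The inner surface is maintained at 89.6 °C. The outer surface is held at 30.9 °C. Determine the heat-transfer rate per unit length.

Q' = 534 W/m

Series thermal resistances, inner to outer:
  R'_brass = ln(0.0129/0.0105)/(2πk) = 0.2059/(2π·112) = 2.925×10^-4 m·K/W
  R'_HDPE = ln(0.0175/0.0129)/(2πk) = 0.3050/(2π·0.443) = 0.1096 m·K/W
ΣR = 2.925×10^-4 + 0.1096 = 0.1099 m·K/W
Q' = ΔT/ΣR = (89.6 °C − 30.9 °C)/0.1099 = 534 W/m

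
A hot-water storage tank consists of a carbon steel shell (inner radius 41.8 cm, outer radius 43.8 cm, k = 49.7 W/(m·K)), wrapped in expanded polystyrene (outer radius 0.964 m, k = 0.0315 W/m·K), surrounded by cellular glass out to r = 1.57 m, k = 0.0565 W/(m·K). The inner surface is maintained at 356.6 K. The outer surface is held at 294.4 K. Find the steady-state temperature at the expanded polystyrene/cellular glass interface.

T = 303.9 K

Treat each layer as a resistance in series:
  R_carbon steel = (1/0.418 − 1/0.438)/(4πk) = 0.1092/(4π·49.7) = 1.749×10^-4 K/W
  R_expanded polystyrene = (1/0.438 − 1/0.964)/(4πk) = 1.246/(4π·0.0315) = 3.147 K/W
  R_cellular glass = (1/0.964 − 1/1.57)/(4πk) = 0.4004/(4π·0.0565) = 0.5639 K/W
ΣR = 1.749×10^-4 + 3.147 + 0.5639 = 3.711 K/W
Q = ΔT/ΣR = (356.6 K − 294.4 K)/3.711 = 16.76 W
From the inner boundary to the expanded polystyrene/cellular glass interface, ΣR_partial = 3.147 K/W.
T_interface = T_in − Q·ΣR_partial = 356.6 K − (16.76)(3.147) = 303.9 K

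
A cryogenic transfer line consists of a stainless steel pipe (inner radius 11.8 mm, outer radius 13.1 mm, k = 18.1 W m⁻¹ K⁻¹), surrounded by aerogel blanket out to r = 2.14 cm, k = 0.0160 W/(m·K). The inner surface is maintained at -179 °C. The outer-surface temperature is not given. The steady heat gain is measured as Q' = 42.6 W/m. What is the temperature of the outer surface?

T_out = 29.0 °C

Sum the resistances:
  R'_stainless steel = ln(0.0131/0.0118)/(2πk) = 0.1045/(2π·18.1) = 9.190×10^-4 m·K/W
  R'_aerogel blanket = ln(0.0214/0.0131)/(2πk) = 0.4908/(2π·0.0160) = 4.882 m·K/W
ΣR = 4.883 m·K/W
ΔT = Q'·ΣR = 42.6 × 4.883 = 208.0 K
Heat flows inward, so T_out = T_in + ΔT = -179 + 208.0 = 29.0 °C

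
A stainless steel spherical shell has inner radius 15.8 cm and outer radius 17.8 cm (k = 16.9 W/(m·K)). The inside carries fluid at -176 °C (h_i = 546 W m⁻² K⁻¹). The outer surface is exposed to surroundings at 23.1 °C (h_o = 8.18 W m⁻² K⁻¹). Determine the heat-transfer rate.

Q = 630 W

Treat each layer as a resistance in series:
  R_conv,in = 1/(4πr²h) = 1/(4π·0.158²·546) = 0.005838 K/W
  R_stainless steel = (1/0.158 − 1/0.178)/(4πk) = 0.7111/(4π·16.9) = 0.003349 K/W
  R_conv,out = 1/(4πr²h) = 1/(4π·0.178²·8.18) = 0.3070 K/W
ΣR = 0.005838 + 0.003349 + 0.3070 = 0.3162 K/W
Q = ΔT/ΣR = (-176 °C − 23.1 °C)/0.3162 = -630 W
(Negative Q ⇒ heat flows inward; heat gain = 630 W.)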